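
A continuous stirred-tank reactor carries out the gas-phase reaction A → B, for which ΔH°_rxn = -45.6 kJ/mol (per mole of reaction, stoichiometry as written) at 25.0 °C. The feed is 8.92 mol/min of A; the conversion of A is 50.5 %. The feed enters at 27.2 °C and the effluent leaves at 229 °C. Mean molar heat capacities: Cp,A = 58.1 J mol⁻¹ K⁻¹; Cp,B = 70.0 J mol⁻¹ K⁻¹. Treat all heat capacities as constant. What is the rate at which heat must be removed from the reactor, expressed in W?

Extent of reaction ξ = 0.505 × 8.92 = 4.5046 mol/min
Reaction term: ξ·ΔH°_rxn = 4.5046 × -45.6 = -205.41 kJ/min
Sensible, feed 27.2→25 °C: -1.1402 kJ/min
Outlet flows (mol/min): A 4.4154, B 4.5046
Sensible, products 25→229 °C: 116.66 kJ/min
Q = ΔH = -89.891 kJ/min = -1.4982 kW
Heat removed = 1498.2 W

Q_out = 1500 W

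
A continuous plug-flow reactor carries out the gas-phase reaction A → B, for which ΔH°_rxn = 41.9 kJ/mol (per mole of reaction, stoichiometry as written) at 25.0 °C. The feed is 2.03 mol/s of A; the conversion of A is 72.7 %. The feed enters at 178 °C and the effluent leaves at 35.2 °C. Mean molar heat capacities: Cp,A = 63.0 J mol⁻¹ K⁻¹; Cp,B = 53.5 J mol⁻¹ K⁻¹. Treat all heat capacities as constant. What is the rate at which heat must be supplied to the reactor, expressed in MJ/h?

Q_in = 156 MJ/h

Extent of reaction ξ = 0.727 × 2.03 = 1.4758 mol/s
Reaction term: ξ·ΔH°_rxn = 1.4758 × 41.9 = 61.836 kJ/s
Sensible, feed 178→25 °C: -19.567 kJ/s
Outlet flows (mol/s): A 0.55419, B 1.4758
Sensible, products 25→35.2 °C: 1.1615 kJ/s
Q = ΔH = 43.431 kJ/s = 43.431 kW
Heat supplied = 156.35 MJ/h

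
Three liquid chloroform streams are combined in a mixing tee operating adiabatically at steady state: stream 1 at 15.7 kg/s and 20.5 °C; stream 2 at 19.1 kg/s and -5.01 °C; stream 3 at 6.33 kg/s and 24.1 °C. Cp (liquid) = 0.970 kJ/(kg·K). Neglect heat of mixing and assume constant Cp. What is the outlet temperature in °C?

No heat crosses the boundary, so H_out = H_in.
Σ ṁᵢCp,ᵢTᵢ = 15.7×0.970×20.5 + 19.1×0.970×-5.01 + 6.33×0.970×24.1 = 367.35
Σ ṁᵢCp,ᵢ = 15.7×0.970 + 19.1×0.970 + 6.33×0.970 = 39.896
T_out = 367.35 / 39.896 = 9.2077 °C

T_out = 9.21 °C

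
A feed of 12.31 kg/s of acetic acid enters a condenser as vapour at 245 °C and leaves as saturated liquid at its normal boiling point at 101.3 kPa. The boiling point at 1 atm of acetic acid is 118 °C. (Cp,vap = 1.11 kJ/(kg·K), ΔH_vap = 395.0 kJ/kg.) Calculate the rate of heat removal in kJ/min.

Q_c = 396000 kJ/min

vapour 245→118 °C: -140.97 kJ/kg
condensation at 118 °C: -395 kJ/kg
Δh = -140.97 + -395 = -535.97 kJ/kg
Q = ṁ·Δh = 12.31 kg/s × -535.97 kJ/kg = -6597.8 kJ/s
|Q| = 6597.8 kW = 395870 kJ/min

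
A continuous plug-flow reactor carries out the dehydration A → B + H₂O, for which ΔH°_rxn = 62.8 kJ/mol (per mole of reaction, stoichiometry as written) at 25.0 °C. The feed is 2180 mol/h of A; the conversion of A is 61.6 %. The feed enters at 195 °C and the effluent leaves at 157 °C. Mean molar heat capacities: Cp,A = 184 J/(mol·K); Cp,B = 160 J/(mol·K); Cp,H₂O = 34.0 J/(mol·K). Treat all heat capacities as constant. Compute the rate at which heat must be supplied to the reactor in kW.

Extent of reaction ξ = 0.616 × 2180 = 1342.9 mol/h
Reaction term: ξ·ΔH°_rxn = 1342.9 × 62.8 = 84333 kJ/h
Sensible, feed 195→25 °C: -68190 kJ/h
Outlet flows (mol/h): A 837.12, B 1342.9, H₂O 1342.9
Sensible, products 25→157 °C: 54720 kJ/h
Q = ΔH = 70863 kJ/h = 19.684 kW
Heat supplied = 19.684 kW

Q_in = 19.7 kW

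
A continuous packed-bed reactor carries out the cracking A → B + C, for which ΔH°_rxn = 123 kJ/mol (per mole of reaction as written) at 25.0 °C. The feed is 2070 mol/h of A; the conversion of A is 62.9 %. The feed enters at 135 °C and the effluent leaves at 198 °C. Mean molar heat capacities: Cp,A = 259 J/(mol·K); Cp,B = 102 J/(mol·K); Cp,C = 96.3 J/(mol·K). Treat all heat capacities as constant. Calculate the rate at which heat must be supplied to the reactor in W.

Q_in = 50100 W

Extent of reaction ξ = 0.629 × 2070 = 1302 mol/h
Reaction term: ξ·ΔH°_rxn = 1302 × 123 = 160150 kJ/h
Sensible, feed 135→25 °C: -58974 kJ/h
Outlet flows (mol/h): A 767.97, B 1302, C 1302
Sensible, products 25→198 °C: 79078 kJ/h
Q = ΔH = 180250 kJ/h = 50.07 kW
Heat supplied = 50070 W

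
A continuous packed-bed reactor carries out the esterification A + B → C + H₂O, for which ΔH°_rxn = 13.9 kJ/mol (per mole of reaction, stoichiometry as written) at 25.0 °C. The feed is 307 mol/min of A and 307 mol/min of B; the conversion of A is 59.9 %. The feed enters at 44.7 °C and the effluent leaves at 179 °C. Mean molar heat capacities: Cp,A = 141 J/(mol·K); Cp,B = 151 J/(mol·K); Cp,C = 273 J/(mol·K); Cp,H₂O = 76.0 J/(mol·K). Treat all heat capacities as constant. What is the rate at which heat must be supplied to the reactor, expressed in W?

Q_in = 270000 W

Extent of reaction ξ = 0.599 × 307 = 183.89 mol/min
Reaction term: ξ·ΔH°_rxn = 183.89 × 13.9 = 2556.1 kJ/min
Sensible, feed 44.7→25 °C: -1766 kJ/min
Outlet flows (mol/min): A 123.11, B 123.11, C 183.89, H₂O 183.89
Sensible, products 25→179 °C: 15419 kJ/min
Q = ΔH = 16210 kJ/min = 270.16 kW
Heat supplied = 270160 W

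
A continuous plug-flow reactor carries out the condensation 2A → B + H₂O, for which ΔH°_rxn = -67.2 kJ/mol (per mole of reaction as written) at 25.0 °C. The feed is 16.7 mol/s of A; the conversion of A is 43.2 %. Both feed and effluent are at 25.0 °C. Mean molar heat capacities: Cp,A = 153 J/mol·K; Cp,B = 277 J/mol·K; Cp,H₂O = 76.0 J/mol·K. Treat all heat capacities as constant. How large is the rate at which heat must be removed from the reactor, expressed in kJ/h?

Q_out = 873000 kJ/h

Extent of reaction ξ = 0.432 × 16.7 / 2 = 3.6072 mol/s
Reaction term: ξ·ΔH°_rxn = 3.6072 × -67.2 = -242.4 kJ/s
Q = ΔH = -242.4 kJ/s = -242.4 kW
Heat removed = 872650 kJ/h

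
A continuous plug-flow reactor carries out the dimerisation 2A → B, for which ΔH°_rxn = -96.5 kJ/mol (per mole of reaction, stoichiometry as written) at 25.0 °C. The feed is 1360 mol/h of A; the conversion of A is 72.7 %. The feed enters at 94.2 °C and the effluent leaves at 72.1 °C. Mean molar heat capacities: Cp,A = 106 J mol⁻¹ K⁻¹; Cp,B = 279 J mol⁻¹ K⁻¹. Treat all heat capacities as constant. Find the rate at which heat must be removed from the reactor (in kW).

Extent of reaction ξ = 0.727 × 1360 / 2 = 494.36 mol/h
Reaction term: ξ·ΔH°_rxn = 494.36 × -96.5 = -47706 kJ/h
Sensible, feed 94.2→25 °C: -9975.9 kJ/h
Outlet flows (mol/h): A 371.28, B 494.36
Sensible, products 25→72.1 °C: 8350 kJ/h
Q = ΔH = -49332 kJ/h = -13.703 kW
Heat removed = 13.703 kW

Q_out = 13.7 kW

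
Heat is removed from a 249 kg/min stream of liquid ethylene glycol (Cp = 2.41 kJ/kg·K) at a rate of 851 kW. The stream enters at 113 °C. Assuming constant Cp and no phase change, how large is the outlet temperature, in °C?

Q = 851 kW = 51060 kJ/min
ΔT = Q/(ṁ·Cp) = 51060/(249×2.41) = 85.087 K
T_out = 113 − 85.087 = 27.913 °C

T_out = 27.9 °C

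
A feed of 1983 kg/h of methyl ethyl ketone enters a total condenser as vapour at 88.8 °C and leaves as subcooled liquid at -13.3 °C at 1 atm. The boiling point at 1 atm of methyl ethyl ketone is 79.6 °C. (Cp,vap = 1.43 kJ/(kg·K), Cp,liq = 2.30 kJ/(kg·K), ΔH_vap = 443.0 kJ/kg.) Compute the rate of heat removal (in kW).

Q_c = 369 kW

vapour 88.8→79.6 °C: -13.156 kJ/kg
condensation at 79.6 °C: -443 kJ/kg
liquid 79.6→-13.3 °C: -213.67 kJ/kg
Δh = -13.156 + -443 + -213.67 = -669.83 kJ/kg
Q = ṁ·Δh = 1983 kg/h × -669.83 kJ/kg = -1.3283e+06 kJ/h
|Q| = 368.96 kW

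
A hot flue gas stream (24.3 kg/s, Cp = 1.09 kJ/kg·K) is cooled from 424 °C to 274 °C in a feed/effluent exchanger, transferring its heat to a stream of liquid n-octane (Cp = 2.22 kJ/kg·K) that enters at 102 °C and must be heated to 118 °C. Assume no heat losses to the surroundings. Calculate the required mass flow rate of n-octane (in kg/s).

ṁ_c = 112 kg/s

Heat released by hot stream: Q = 24.3 × 1.09 × (424 − 274) = 3973.1 kJ/s
Energy balance on cold side (adiabatic exchanger): Q = ṁ_c·Cp_c·(T_c,out − T_c,in)
ṁ_c = 3973.1 / [2.22 × (118 − 102)] = 111.85 kg/s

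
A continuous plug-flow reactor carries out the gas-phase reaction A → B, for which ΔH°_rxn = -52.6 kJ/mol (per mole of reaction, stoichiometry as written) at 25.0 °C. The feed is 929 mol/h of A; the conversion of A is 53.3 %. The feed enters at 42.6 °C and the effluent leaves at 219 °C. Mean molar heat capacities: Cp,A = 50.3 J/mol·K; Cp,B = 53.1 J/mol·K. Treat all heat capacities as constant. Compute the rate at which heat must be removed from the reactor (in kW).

Q_out = 4.87 kW

Extent of reaction ξ = 0.533 × 929 = 495.16 mol/h
Reaction term: ξ·ΔH°_rxn = 495.16 × -52.6 = -26045 kJ/h
Sensible, feed 42.6→25 °C: -822.43 kJ/h
Outlet flows (mol/h): A 433.84, B 495.16
Sensible, products 25→219 °C: 9334.3 kJ/h
Q = ΔH = -17533 kJ/h = -4.8704 kW
Heat removed = 4.8704 kW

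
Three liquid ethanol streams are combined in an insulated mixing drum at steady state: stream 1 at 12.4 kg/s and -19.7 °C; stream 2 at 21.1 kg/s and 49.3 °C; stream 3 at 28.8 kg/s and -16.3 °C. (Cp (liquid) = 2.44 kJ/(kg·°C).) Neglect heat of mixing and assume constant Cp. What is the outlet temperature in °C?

T_out = 5.24 °C

Energy balance with Q = 0: Σ ṁᵢCp,ᵢ(T_out − Tᵢ) = 0
Σ ṁᵢCp,ᵢTᵢ = 12.4×2.44×-19.7 + 21.1×2.44×49.3 + 28.8×2.44×-16.3 = 796.68
Σ ṁᵢCp,ᵢ = 12.4×2.44 + 21.1×2.44 + 28.8×2.44 = 152.01
T_out = 796.68 / 152.01 = 5.2409 °C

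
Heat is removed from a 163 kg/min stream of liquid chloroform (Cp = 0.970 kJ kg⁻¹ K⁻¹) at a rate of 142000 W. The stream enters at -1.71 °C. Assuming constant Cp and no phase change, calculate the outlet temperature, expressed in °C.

T_out = -55.6 °C

Q = 142000 W = 8520 kJ/min
ΔT = Q/(ṁ·Cp) = 8520/(163×0.970) = 53.887 K
T_out = -1.71 − 53.887 = -55.597 °C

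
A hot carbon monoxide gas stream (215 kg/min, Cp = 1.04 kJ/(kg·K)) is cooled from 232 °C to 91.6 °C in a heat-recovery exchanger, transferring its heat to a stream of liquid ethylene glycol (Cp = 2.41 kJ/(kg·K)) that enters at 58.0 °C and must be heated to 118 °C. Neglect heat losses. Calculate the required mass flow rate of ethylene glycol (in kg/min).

ṁ_c = 217 kg/min

Heat released by hot stream: Q = 215 × 1.04 × (232 − 91.6) = 31393 kJ/min
Energy balance on cold side (adiabatic exchanger): Q = ṁ_c·Cp_c·(T_c,out − T_c,in)
ṁ_c = 31393 / [2.41 × (118 − 58.0)] = 217.11 kg/min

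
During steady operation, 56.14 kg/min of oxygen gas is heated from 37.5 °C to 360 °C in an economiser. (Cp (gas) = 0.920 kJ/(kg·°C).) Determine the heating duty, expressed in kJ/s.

Q = 278 kJ/s

Q = ṁ·Cp·ΔT = 56.14 × 0.920 × (360 − 37.5) = 16657 kJ/min
Converting: 16657 / 60 s = 277.61 kW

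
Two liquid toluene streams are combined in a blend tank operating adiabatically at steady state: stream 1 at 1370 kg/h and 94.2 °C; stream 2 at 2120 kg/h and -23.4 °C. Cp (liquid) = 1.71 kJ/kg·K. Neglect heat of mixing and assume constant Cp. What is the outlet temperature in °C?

Adiabatic, steady state ⇒ Σ ṁᵢCp,ᵢ(T_out − Tᵢ) = 0
T_out = Σ ṁᵢCp,ᵢTᵢ / Σ ṁᵢCp,ᵢ
      = 135850 / 5967.9 = 22.764 °C

T_out = 22.8 °C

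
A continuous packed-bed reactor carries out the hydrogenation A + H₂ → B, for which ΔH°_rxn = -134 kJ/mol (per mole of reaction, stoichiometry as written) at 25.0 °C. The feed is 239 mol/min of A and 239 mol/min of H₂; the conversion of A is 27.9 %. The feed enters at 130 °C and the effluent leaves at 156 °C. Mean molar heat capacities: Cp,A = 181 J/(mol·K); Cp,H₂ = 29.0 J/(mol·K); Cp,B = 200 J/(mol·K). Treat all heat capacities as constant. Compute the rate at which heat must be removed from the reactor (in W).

Q_out = 129000 W

Extent of reaction ξ = 0.279 × 239 = 66.681 mol/min
Reaction term: ξ·ΔH°_rxn = 66.681 × -134 = -8935.3 kJ/min
Sensible, feed 130→25 °C: -5269.9 kJ/min
Outlet flows (mol/min): A 172.32, H₂ 172.32, B 66.681
Sensible, products 25→156 °C: 6487.5 kJ/min
Q = ΔH = -7717.7 kJ/min = -128.63 kW
Heat removed = 128630 W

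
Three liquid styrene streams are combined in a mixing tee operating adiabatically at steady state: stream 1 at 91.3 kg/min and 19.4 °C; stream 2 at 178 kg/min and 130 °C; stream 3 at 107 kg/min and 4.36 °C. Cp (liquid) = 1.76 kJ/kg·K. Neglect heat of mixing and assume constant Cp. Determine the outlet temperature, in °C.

T_out = 67.4 °C

Energy balance with Q = 0: Σ ṁᵢCp,ᵢ(T_out − Tᵢ) = 0
Σ ṁᵢCp,ᵢTᵢ = 91.3×1.76×19.4 + 178×1.76×130 + 107×1.76×4.36 = 44665
Σ ṁᵢCp,ᵢ = 91.3×1.76 + 178×1.76 + 107×1.76 = 662.29
T_out = 44665 / 662.29 = 67.44 °C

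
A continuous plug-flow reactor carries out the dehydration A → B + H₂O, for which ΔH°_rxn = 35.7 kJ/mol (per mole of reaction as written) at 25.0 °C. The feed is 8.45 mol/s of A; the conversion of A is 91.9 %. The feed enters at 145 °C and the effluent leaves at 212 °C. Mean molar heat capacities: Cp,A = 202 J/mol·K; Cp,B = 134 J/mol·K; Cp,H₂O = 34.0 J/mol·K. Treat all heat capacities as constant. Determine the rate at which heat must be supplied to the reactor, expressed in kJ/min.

Extent of reaction ξ = 0.919 × 8.45 = 7.7655 mol/s
Reaction term: ξ·ΔH°_rxn = 7.7655 × 35.7 = 277.23 kJ/s
Sensible, feed 145→25 °C: -204.83 kJ/s
Outlet flows (mol/s): A 0.68445, B 7.7655, H₂O 7.7655
Sensible, products 25→212 °C: 269.82 kJ/s
Q = ΔH = 342.22 kJ/s = 342.22 kW
Heat supplied = 20533 kJ/min

Q_in = 20500 kJ/min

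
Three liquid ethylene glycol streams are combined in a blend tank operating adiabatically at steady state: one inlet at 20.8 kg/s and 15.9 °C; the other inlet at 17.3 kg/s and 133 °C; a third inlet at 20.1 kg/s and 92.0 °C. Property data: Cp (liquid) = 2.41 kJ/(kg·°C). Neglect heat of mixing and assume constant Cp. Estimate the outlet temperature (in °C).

Energy balance with Q = 0: Σ ṁᵢCp,ᵢ(T_out − Tᵢ) = 0
Σ ṁᵢCp,ᵢTᵢ = 20.8×2.41×15.9 + 17.3×2.41×133 + 20.1×2.41×92.0 = 10799
Σ ṁᵢCp,ᵢ = 20.8×2.41 + 17.3×2.41 + 20.1×2.41 = 140.26
T_out = 10799 / 140.26 = 76.99 °C

T_out = 77.0 °C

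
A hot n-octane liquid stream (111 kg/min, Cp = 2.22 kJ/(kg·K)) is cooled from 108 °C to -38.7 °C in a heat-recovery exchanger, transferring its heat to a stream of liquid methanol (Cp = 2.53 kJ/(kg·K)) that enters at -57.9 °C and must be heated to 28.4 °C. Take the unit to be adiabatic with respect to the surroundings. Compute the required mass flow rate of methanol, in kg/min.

ṁ_c = 166 kg/min

Heat released by hot stream: Q = 111 × 2.22 × (108 − -38.7) = 36150 kJ/min
Energy balance on cold side (adiabatic exchanger): Q = ṁ_c·Cp_c·(T_c,out − T_c,in)
ṁ_c = 36150 / [2.53 × (28.4 − -57.9)] = 165.57 kg/min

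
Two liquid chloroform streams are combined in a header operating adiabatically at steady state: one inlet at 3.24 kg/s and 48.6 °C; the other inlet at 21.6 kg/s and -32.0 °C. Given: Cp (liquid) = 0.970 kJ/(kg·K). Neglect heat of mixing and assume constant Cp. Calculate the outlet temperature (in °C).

Adiabatic, steady state ⇒ Σ ṁᵢCp,ᵢ(T_out − Tᵢ) = 0
T_out = Σ ṁᵢCp,ᵢTᵢ / Σ ṁᵢCp,ᵢ
      = -517.72 / 24.095 = -21.487 °C

T_out = -21.5 °C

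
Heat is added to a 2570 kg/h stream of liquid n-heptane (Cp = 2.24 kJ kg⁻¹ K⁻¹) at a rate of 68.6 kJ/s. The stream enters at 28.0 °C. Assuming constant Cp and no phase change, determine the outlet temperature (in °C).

Q = 68.6 kJ/s = 246960 kJ/h
ΔT = Q/(ṁ·Cp) = 246960/(2570×2.24) = 42.899 K
T_out = 28.0 + 42.899 = 70.899 °C

T_out = 70.9 °C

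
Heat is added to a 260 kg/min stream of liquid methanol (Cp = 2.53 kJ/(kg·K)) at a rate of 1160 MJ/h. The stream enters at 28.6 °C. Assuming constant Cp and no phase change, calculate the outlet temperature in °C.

Q = 1160 MJ/h = 19333 kJ/min
ΔT = Q/(ṁ·Cp) = 19333/(260×2.53) = 29.391 K
T_out = 28.6 + 29.391 = 57.991 °C

T_out = 58.0 °C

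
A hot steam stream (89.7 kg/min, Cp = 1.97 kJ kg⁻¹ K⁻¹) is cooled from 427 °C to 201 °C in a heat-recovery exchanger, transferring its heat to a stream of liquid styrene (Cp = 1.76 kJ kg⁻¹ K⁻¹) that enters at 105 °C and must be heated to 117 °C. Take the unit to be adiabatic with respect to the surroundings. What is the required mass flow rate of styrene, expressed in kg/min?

Heat released by hot stream: Q = 89.7 × 1.97 × (427 − 201) = 39936 kJ/min
Energy balance on cold side (adiabatic exchanger): Q = ṁ_c·Cp_c·(T_c,out − T_c,in)
ṁ_c = 39936 / [1.76 × (117 − 105)] = 1890.9 kg/min

ṁ_c = 1890 kg/min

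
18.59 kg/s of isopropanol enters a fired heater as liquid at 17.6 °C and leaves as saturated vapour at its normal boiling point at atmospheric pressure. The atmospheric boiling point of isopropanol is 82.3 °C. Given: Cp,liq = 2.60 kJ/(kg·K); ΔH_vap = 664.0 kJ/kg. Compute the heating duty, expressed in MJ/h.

liquid 17.6→82.3 °C: 168.22 kJ/kg
vaporisation at 82.3 °C: 664 kJ/kg
Δh = 168.22 + 664 = 832.22 kJ/kg
Q = ṁ·Δh = 18.59 kg/s × 832.22 kJ/kg = 15471 kJ/s
|Q| = 15471 kW = 55695 MJ/h

Q = 55700 MJ/h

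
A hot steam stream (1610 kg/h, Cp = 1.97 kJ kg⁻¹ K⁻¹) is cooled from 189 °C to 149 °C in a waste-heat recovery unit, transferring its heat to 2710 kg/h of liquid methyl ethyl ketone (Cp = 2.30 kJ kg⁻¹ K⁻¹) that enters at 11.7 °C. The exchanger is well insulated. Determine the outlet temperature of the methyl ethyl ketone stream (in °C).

Heat released by hot stream: Q = 1610 × 1.97 × (189 − 149) = 126870 kJ/h
Energy balance on cold side (adiabatic exchanger): Q = ṁ_c·Cp_c·(T_c,out − T_c,in)
T_c,out = 11.7 + 126870/(2710 × 2.30) = 32.054 °C

T_c,out = 32.1 °C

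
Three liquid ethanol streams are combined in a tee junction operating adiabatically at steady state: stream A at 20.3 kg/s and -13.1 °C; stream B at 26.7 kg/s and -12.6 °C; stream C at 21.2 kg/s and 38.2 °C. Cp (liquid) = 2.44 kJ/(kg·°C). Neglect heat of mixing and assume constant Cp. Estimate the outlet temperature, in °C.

Energy balance with Q = 0: Σ ṁᵢCp,ᵢ(T_out − Tᵢ) = 0
T_out = Σ ṁᵢCp,ᵢTᵢ / Σ ṁᵢCp,ᵢ
      = 506.28 / 166.41 = 3.0424 °C

T_out = 3.04 °C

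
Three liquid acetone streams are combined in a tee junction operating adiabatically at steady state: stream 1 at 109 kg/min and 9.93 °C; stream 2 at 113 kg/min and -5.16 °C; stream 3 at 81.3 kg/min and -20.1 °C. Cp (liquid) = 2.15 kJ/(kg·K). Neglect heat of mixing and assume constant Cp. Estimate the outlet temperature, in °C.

Adiabatic, steady state ⇒ Σ ṁᵢCp,ᵢ(T_out − Tᵢ) = 0
Σ ṁᵢCp,ᵢTᵢ = 109×2.15×9.93 + 113×2.15×-5.16 + 81.3×2.15×-20.1 = -2439.9
Σ ṁᵢCp,ᵢ = 109×2.15 + 113×2.15 + 81.3×2.15 = 652.1
T_out = -2439.9 / 652.1 = -3.7416 °C

T_out = -3.74 °C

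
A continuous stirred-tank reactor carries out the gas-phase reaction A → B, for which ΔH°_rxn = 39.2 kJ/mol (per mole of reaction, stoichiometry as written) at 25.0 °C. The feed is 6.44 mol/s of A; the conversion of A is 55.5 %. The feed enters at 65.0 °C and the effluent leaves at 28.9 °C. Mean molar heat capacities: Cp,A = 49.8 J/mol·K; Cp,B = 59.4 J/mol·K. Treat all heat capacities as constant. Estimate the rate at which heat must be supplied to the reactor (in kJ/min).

Q_in = 7720 kJ/min

Extent of reaction ξ = 0.555 × 6.44 = 3.5742 mol/s
Reaction term: ξ·ΔH°_rxn = 3.5742 × 39.2 = 140.11 kJ/s
Sensible, feed 65.0→25 °C: -12.828 kJ/s
Outlet flows (mol/s): A 2.8658, B 3.5742
Sensible, products 25→28.9 °C: 1.3846 kJ/s
Q = ΔH = 128.66 kJ/s = 128.66 kW
Heat supplied = 7719.9 kJ/min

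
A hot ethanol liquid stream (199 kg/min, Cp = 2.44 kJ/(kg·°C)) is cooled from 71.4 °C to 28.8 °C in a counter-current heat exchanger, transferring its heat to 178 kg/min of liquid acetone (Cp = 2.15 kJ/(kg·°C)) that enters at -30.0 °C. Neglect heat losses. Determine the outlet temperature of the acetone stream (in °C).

Heat released by hot stream: Q = 199 × 2.44 × (71.4 − 28.8) = 20685 kJ/min
Energy balance on cold side (adiabatic exchanger): Q = ṁ_c·Cp_c·(T_c,out − T_c,in)
T_c,out = -30.0 + 20685/(178 × 2.15) = 24.05 °C

T_c,out = 24.0 °C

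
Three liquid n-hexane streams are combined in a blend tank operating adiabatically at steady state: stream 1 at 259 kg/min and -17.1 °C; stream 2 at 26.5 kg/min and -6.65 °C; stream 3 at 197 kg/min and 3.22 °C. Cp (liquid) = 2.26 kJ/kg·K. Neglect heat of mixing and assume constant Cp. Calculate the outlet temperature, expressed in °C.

Adiabatic, steady state ⇒ Σ ṁᵢCp,ᵢ(T_out − Tᵢ) = 0
Σ ṁᵢCp,ᵢTᵢ = 259×2.26×-17.1 + 26.5×2.26×-6.65 + 197×2.26×3.22 = -8974
Σ ṁᵢCp,ᵢ = 259×2.26 + 26.5×2.26 + 197×2.26 = 1090.4
T_out = -8974 / 1090.4 = -8.2296 °C

T_out = -8.23 °C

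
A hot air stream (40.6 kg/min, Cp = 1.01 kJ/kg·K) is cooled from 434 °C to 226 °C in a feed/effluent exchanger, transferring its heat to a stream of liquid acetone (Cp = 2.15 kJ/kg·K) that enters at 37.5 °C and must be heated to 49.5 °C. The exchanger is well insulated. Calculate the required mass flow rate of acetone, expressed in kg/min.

Heat released by hot stream: Q = 40.6 × 1.01 × (434 − 226) = 8529.2 kJ/min
Energy balance on cold side (adiabatic exchanger): Q = ṁ_c·Cp_c·(T_c,out − T_c,in)
ṁ_c = 8529.2 / [2.15 × (49.5 − 37.5)] = 330.59 kg/min

ṁ_c = 331 kg/min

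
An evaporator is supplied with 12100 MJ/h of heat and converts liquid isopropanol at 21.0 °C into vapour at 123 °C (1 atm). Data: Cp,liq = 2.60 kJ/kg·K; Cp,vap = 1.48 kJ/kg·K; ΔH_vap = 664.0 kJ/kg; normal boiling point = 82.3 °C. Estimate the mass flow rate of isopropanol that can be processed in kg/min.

Δh = 2.60×(82.3−21.0) + 664.0 + 1.48×(123−82.3) = 883.62 kJ/kg
Q = 12100 MJ/h = 3361.1 kJ/s = 201670 kJ/min
ṁ = Q/Δh = 201670 / 883.62 = 228.23 kg/min

ṁ = 228 kg/min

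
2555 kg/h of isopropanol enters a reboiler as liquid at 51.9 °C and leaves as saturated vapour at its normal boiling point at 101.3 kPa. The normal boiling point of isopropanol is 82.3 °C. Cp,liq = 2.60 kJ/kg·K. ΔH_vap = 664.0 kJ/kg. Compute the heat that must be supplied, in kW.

liquid 51.9→82.3 °C: 79.04 kJ/kg
vaporisation at 82.3 °C: 664 kJ/kg
Δh = 79.04 + 664 = 743.04 kJ/kg
Q = ṁ·Δh = 2555 kg/h × 743.04 kJ/kg = 1.8985e+06 kJ/h
|Q| = 527.35 kW

Q = 527 kW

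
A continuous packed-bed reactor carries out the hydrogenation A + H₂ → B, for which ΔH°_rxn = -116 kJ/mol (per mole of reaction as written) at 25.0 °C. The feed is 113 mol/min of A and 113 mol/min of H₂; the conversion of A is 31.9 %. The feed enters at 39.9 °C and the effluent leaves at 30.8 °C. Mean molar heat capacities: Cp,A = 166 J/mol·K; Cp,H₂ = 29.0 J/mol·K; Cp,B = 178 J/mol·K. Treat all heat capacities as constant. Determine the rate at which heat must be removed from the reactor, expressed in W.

Q_out = 73100 W

Extent of reaction ξ = 0.319 × 113 = 36.047 mol/min
Reaction term: ξ·ΔH°_rxn = 36.047 × -116 = -4181.5 kJ/min
Sensible, feed 39.9→25 °C: -328.32 kJ/min
Outlet flows (mol/min): A 76.953, H₂ 76.953, B 36.047
Sensible, products 25→30.8 °C: 124.25 kJ/min
Q = ΔH = -4385.5 kJ/min = -73.092 kW
Heat removed = 73092 W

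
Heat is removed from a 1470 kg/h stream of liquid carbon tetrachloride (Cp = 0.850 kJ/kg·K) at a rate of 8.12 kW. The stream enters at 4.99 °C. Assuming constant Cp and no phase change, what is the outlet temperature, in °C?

T_out = -18.4 °C

Q = 8.12 kW = 29232 kJ/h
ΔT = Q/(ṁ·Cp) = 29232/(1470×0.850) = 23.395 K
T_out = 4.99 − 23.395 = -18.405 °C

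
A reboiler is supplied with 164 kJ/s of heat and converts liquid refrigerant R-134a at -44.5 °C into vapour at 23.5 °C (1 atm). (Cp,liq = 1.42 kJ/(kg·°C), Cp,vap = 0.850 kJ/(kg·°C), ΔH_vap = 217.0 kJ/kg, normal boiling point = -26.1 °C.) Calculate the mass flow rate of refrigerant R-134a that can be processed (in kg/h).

Δh = 1.42×(-26.1−-44.5) + 217.0 + 0.850×(23.5−-26.1) = 285.29 kJ/kg
Q = 164 kJ/s = 164 kJ/s = 590400 kJ/h
ṁ = Q/Δh = 590400 / 285.29 = 2069.5 kg/h

ṁ = 2070 kg/h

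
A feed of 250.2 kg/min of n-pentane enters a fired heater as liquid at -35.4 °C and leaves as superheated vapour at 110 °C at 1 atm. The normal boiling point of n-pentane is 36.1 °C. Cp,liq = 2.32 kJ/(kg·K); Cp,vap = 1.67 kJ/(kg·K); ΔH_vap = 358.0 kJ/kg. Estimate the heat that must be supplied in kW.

liquid -35.4→36.1 °C: 165.88 kJ/kg
vaporisation at 36.1 °C: 358 kJ/kg
vapour 36.1→110 °C: 123.41 kJ/kg
Δh = 165.88 + 358 + 123.41 = 647.29 kJ/kg
Q = ṁ·Δh = 250.2 kg/min × 647.29 kJ/kg = 161950 kJ/min
|Q| = 2699.2 kW

Q = 2700 kW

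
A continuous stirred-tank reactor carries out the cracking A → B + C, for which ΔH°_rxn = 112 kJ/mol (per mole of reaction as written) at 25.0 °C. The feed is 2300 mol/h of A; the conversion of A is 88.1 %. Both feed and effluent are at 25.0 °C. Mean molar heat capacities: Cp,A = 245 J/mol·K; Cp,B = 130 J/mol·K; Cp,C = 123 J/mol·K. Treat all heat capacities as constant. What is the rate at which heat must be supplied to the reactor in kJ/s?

Q_in = 63.0 kJ/s

Extent of reaction ξ = 0.881 × 2300 = 2026.3 mol/h
Reaction term: ξ·ΔH°_rxn = 2026.3 × 112 = 226950 kJ/h
Q = ΔH = 226950 kJ/h = 63.04 kW
Heat supplied = 63.04 kJ/s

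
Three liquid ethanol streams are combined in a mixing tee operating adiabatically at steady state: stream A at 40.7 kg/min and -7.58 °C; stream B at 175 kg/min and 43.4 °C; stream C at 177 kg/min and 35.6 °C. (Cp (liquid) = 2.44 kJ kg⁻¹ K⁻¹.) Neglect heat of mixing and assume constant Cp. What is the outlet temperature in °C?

T_out = 34.6 °C

No heat crosses the boundary, so H_out = H_in.
Σ ṁᵢCp,ᵢTᵢ = 40.7×2.44×-7.58 + 175×2.44×43.4 + 177×2.44×35.6 = 33154
Σ ṁᵢCp,ᵢ = 40.7×2.44 + 175×2.44 + 177×2.44 = 958.19
T_out = 33154 / 958.19 = 34.601 °C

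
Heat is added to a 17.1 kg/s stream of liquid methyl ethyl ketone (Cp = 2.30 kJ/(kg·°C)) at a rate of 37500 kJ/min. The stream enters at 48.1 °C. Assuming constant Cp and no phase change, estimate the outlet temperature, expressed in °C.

Q = 37500 kJ/min = 625 kJ/s
ΔT = Q/(ṁ·Cp) = 625/(17.1×2.30) = 15.891 K
T_out = 48.1 + 15.891 = 63.991 °C

T_out = 64.0 °C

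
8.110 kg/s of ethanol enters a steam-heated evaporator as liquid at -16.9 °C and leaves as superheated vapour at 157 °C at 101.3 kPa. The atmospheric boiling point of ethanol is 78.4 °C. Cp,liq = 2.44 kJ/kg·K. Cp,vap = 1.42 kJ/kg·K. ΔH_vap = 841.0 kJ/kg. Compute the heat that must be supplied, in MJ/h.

Q = 34600 MJ/h

liquid -16.9→78.4 °C: 232.53 kJ/kg
vaporisation at 78.4 °C: 841 kJ/kg
vapour 78.4→157 °C: 111.61 kJ/kg
Δh = 232.53 + 841 + 111.61 = 1185.1 kJ/kg
Q = ṁ·Δh = 8.110 kg/s × 1185.1 kJ/kg = 9611.5 kJ/s
|Q| = 9611.5 kW = 34601 MJ/h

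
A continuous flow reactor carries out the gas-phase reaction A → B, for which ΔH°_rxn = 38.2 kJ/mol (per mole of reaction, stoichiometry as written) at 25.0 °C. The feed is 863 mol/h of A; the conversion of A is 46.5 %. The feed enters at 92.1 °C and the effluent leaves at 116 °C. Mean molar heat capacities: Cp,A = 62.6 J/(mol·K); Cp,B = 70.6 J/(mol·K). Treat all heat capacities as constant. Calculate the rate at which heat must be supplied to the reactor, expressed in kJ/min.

Extent of reaction ξ = 0.465 × 863 = 401.3 mol/h
Reaction term: ξ·ΔH°_rxn = 401.3 × 38.2 = 15329 kJ/h
Sensible, feed 92.1→25 °C: -3625 kJ/h
Outlet flows (mol/h): A 461.7, B 401.3
Sensible, products 25→116 °C: 5208.3 kJ/h
Q = ΔH = 16913 kJ/h = 4.698 kW
Heat supplied = 281.88 kJ/min

Q_in = 282 kJ/min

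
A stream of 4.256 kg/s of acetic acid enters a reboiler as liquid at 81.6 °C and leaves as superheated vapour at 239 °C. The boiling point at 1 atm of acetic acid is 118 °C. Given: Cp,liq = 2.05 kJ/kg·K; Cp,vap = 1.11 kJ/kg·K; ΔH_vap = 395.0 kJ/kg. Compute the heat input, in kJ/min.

Q = 154000 kJ/min

liquid 81.6→118 °C: 74.62 kJ/kg
vaporisation at 118 °C: 395 kJ/kg
vapour 118→239 °C: 134.31 kJ/kg
Δh = 74.62 + 395 + 134.31 = 603.93 kJ/kg
Q = ṁ·Δh = 4.256 kg/s × 603.93 kJ/kg = 2570.3 kJ/s
|Q| = 2570.3 kW = 154220 kJ/min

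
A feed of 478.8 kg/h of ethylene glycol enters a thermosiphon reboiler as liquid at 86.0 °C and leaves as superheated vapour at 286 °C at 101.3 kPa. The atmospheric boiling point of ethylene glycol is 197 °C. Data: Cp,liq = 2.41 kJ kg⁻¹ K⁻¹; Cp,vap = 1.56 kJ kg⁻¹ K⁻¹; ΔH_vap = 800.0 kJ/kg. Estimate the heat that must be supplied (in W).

liquid 86.0→197 °C: 267.51 kJ/kg
vaporisation at 197 °C: 800 kJ/kg
vapour 197→286 °C: 138.84 kJ/kg
Δh = 267.51 + 800 + 138.84 = 1206.3 kJ/kg
Q = ṁ·Δh = 478.8 kg/h × 1206.3 kJ/kg = 577600 kJ/h
|Q| = 160.44 kW = 160440 W

Q = 160000 W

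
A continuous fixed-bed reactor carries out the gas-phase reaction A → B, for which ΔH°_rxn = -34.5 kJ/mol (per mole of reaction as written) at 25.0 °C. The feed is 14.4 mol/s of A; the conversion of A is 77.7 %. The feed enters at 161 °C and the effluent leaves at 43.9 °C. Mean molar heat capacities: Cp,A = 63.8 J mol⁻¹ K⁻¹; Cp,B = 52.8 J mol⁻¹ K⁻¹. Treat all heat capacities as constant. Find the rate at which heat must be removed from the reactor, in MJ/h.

Q_out = 1790 MJ/h

Extent of reaction ξ = 0.777 × 14.4 = 11.189 mol/s
Reaction term: ξ·ΔH°_rxn = 11.189 × -34.5 = -386.01 kJ/s
Sensible, feed 161→25 °C: -124.95 kJ/s
Outlet flows (mol/s): A 3.2112, B 11.189
Sensible, products 25→43.9 °C: 15.038 kJ/s
Q = ΔH = -495.92 kJ/s = -495.92 kW
Heat removed = 1785.3 MJ/h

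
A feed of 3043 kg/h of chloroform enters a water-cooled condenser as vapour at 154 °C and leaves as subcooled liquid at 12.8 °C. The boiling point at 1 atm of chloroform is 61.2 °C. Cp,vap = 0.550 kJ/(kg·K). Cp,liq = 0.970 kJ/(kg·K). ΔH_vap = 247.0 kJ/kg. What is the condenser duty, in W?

vapour 154→61.2 °C: -51.04 kJ/kg
condensation at 61.2 °C: -247 kJ/kg
liquid 61.2→12.8 °C: -46.948 kJ/kg
Δh = -51.04 + -247 + -46.948 = -344.99 kJ/kg
Q = ṁ·Δh = 3043 kg/h × -344.99 kJ/kg = -1.0498e+06 kJ/h
|Q| = 291.61 kW = 291610 W

Q_c = 292000 W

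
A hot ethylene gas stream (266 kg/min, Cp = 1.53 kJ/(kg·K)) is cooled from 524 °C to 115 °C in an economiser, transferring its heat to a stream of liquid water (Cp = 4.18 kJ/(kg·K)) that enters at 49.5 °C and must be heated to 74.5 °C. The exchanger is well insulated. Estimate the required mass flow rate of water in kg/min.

Heat released by hot stream: Q = 266 × 1.53 × (524 − 115) = 166450 kJ/min
Energy balance on cold side (adiabatic exchanger): Q = ṁ_c·Cp_c·(T_c,out − T_c,in)
ṁ_c = 166450 / [4.18 × (74.5 − 49.5)] = 1592.9 kg/min

ṁ_c = 1590 kg/min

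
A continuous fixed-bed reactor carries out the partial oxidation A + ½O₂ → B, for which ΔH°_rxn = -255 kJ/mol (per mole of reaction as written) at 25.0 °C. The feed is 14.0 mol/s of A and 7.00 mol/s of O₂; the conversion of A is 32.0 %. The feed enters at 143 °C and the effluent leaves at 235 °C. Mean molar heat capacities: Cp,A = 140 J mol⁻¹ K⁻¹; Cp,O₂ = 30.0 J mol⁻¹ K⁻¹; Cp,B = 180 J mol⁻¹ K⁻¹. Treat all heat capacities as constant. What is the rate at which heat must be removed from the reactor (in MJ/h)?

Q_out = 3310 MJ/h

Extent of reaction ξ = 0.320 × 14.0 = 4.48 mol/s
Reaction term: ξ·ΔH°_rxn = 4.48 × -255 = -1142.4 kJ/s
Sensible, feed 143→25 °C: -256.06 kJ/s
Outlet flows (mol/s): A 9.52, O₂ 4.76, B 4.48
Sensible, products 25→235 °C: 479.22 kJ/s
Q = ΔH = -919.24 kJ/s = -919.24 kW
Heat removed = 3309.3 MJ/h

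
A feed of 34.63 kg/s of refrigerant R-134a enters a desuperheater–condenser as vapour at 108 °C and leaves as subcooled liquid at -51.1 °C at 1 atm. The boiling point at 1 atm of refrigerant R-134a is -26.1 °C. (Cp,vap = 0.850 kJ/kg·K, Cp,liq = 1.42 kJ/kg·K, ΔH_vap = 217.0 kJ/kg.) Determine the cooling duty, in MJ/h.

vapour 108→-26.1 °C: -113.98 kJ/kg
condensation at -26.1 °C: -217 kJ/kg
liquid -26.1→-51.1 °C: -35.5 kJ/kg
Δh = -113.98 + -217 + -35.5 = -366.49 kJ/kg
Q = ṁ·Δh = 34.63 kg/s × -366.49 kJ/kg = -12691 kJ/s
|Q| = 12691 kW = 45689 MJ/h

Q_c = 45700 MJ/h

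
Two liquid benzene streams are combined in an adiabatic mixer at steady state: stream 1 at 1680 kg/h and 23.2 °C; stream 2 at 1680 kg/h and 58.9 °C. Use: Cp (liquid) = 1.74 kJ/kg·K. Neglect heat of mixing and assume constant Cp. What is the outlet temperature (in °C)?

Energy balance with Q = 0: Σ ṁᵢCp,ᵢ(T_out − Tᵢ) = 0
Σ ṁᵢCp,ᵢTᵢ = 1680×1.74×23.2 + 1680×1.74×58.9 = 239990
Σ ṁᵢCp,ᵢ = 1680×1.74 + 1680×1.74 = 5846.4
T_out = 239990 / 5846.4 = 41.05 °C

T_out = 41.0 °C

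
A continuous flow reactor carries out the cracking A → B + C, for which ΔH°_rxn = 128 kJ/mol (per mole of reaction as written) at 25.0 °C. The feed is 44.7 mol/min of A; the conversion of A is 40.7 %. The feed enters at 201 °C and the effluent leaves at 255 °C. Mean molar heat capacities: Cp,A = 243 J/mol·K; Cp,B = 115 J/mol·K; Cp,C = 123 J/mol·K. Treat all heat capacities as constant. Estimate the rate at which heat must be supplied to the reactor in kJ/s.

Extent of reaction ξ = 0.407 × 44.7 = 18.193 mol/min
Reaction term: ξ·ΔH°_rxn = 18.193 × 128 = 2328.7 kJ/min
Sensible, feed 201→25 °C: -1911.7 kJ/min
Outlet flows (mol/min): A 26.507, B 18.193, C 18.193
Sensible, products 25→255 °C: 2477.4 kJ/min
Q = ΔH = 2894.3 kJ/min = 48.239 kW
Heat supplied = 48.239 kJ/s

Q_in = 48.2 kJ/s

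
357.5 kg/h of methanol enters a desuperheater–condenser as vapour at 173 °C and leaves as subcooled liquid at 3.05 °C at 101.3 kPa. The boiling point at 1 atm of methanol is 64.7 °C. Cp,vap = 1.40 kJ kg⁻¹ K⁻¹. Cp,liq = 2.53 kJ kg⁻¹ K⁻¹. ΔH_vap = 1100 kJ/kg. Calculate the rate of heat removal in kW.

vapour 173→64.7 °C: -151.62 kJ/kg
condensation at 64.7 °C: -1100 kJ/kg
liquid 64.7→3.05 °C: -155.97 kJ/kg
Δh = -151.62 + -1100 + -155.97 = -1407.6 kJ/kg
Q = ṁ·Δh = 357.5 kg/h × -1407.6 kJ/kg = -503220 kJ/h
|Q| = 139.78 kW

Q_c = 140 kW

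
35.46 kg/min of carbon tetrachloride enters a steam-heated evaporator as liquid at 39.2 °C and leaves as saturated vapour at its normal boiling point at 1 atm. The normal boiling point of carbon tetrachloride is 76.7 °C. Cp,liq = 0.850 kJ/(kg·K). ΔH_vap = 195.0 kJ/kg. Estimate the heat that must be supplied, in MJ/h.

Q = 483 MJ/h

liquid 39.2→76.7 °C: 31.875 kJ/kg
vaporisation at 76.7 °C: 195 kJ/kg
Δh = 31.875 + 195 = 226.88 kJ/kg
Q = ṁ·Δh = 35.46 kg/min × 226.88 kJ/kg = 8045 kJ/min
|Q| = 134.08 kW = 482.7 MJ/h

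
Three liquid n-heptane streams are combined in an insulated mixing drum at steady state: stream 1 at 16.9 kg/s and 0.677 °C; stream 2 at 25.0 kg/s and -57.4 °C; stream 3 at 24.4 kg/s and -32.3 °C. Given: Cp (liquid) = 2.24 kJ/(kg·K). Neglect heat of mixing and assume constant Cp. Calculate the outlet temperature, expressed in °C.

T_out = -33.4 °C

Energy balance with Q = 0: Σ ṁᵢCp,ᵢ(T_out − Tᵢ) = 0
Σ ṁᵢCp,ᵢTᵢ = 16.9×2.24×0.677 + 25.0×2.24×-57.4 + 24.4×2.24×-32.3 = -4954.2
Σ ṁᵢCp,ᵢ = 16.9×2.24 + 25.0×2.24 + 24.4×2.24 = 148.51
T_out = -4954.2 / 148.51 = -33.359 °C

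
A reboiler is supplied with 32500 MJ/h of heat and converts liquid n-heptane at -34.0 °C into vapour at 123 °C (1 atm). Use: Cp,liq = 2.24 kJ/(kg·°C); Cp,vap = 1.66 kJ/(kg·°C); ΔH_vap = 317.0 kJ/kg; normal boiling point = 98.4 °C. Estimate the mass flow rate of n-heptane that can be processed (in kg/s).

Δh = 2.24×(98.4−-34.0) + 317.0 + 1.66×(123−98.4) = 654.41 kJ/kg
Q = 32500 MJ/h = 9027.8 kJ/s = 9027.8 kJ/s
ṁ = Q/Δh = 9027.8 / 654.41 = 13.795 kg/s

ṁ = 13.8 kg/s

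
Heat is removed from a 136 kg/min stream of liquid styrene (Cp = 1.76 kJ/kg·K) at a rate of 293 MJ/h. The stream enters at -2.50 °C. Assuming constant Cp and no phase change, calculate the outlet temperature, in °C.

T_out = -22.9 °C

Q = 293 MJ/h = 4883.3 kJ/min
ΔT = Q/(ṁ·Cp) = 4883.3/(136×1.76) = 20.402 K
T_out = -2.50 − 20.402 = -22.902 °C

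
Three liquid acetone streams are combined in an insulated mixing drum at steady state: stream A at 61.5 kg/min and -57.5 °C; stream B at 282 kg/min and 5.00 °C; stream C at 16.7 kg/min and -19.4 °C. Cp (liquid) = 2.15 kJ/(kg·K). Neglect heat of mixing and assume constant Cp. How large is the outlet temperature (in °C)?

T_out = -6.80 °C

No heat crosses the boundary, so H_out = H_in.
T_out = Σ ṁᵢCp,ᵢTᵢ / Σ ṁᵢCp,ᵢ
      = -5268 / 774.43 = -6.8024 °C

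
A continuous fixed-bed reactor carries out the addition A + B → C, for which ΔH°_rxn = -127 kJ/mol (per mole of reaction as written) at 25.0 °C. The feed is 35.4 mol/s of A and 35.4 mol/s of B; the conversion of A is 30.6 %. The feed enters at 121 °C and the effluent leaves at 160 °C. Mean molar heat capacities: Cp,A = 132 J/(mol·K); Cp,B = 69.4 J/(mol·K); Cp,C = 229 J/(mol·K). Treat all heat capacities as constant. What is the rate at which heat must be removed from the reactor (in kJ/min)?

Extent of reaction ξ = 0.306 × 35.4 = 10.832 mol/s
Reaction term: ξ·ΔH°_rxn = 10.832 × -127 = -1375.7 kJ/s
Sensible, feed 121→25 °C: -684.44 kJ/s
Outlet flows (mol/s): A 24.568, B 24.568, C 10.832
Sensible, products 25→160 °C: 1002.9 kJ/s
Q = ΔH = -1057.3 kJ/s = -1057.3 kW
Heat removed = 63438 kJ/min

Q_out = 63400 kJ/min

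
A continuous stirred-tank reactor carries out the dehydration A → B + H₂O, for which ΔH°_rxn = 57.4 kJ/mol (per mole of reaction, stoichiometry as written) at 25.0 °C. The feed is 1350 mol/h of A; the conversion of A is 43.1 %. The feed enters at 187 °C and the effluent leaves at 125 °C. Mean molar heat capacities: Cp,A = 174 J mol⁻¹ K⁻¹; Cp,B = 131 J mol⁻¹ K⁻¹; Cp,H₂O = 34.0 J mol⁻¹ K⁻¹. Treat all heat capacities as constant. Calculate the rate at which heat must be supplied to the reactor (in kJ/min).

Extent of reaction ξ = 0.431 × 1350 = 581.85 mol/h
Reaction term: ξ·ΔH°_rxn = 581.85 × 57.4 = 33398 kJ/h
Sensible, feed 187→25 °C: -38054 kJ/h
Outlet flows (mol/h): A 768.15, B 581.85, H₂O 581.85
Sensible, products 25→125 °C: 22966 kJ/h
Q = ΔH = 18311 kJ/h = 5.0863 kW
Heat supplied = 305.18 kJ/min

Q_in = 305 kJ/min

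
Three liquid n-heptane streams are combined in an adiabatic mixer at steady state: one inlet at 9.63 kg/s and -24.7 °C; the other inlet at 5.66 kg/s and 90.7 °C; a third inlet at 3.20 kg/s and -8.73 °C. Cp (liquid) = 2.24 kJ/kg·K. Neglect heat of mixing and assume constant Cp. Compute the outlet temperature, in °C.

No heat crosses the boundary, so H_out = H_in.
Σ ṁᵢCp,ᵢTᵢ = 9.63×2.24×-24.7 + 5.66×2.24×90.7 + 3.20×2.24×-8.73 = 554.55
Σ ṁᵢCp,ᵢ = 9.63×2.24 + 5.66×2.24 + 3.20×2.24 = 41.418
T_out = 554.55 / 41.418 = 13.389 °C

T_out = 13.4 °C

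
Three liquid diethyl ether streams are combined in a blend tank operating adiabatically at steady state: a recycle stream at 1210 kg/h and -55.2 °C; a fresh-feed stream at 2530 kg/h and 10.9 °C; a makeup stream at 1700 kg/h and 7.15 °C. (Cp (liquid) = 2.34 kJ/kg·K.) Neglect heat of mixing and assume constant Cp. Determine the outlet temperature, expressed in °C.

Adiabatic, steady state ⇒ Σ ṁᵢCp,ᵢ(T_out − Tᵢ) = 0
Σ ṁᵢCp,ᵢTᵢ = 1210×2.34×-55.2 + 2530×2.34×10.9 + 1700×2.34×7.15 = -63320
Σ ṁᵢCp,ᵢ = 1210×2.34 + 2530×2.34 + 1700×2.34 = 12730
T_out = -63320 / 12730 = -4.9743 °C

T_out = -4.97 °C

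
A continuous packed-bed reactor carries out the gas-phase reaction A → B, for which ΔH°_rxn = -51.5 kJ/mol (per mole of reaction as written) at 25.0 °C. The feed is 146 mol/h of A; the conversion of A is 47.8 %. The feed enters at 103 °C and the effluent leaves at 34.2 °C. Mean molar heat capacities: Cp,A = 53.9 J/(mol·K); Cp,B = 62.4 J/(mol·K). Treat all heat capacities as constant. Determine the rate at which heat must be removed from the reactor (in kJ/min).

Extent of reaction ξ = 0.478 × 146 = 69.788 mol/h
Reaction term: ξ·ΔH°_rxn = 69.788 × -51.5 = -3594.1 kJ/h
Sensible, feed 103→25 °C: -613.81 kJ/h
Outlet flows (mol/h): A 76.212, B 69.788
Sensible, products 25→34.2 °C: 77.856 kJ/h
Q = ΔH = -4130 kJ/h = -1.1472 kW
Heat removed = 68.834 kJ/min

Q_out = 68.8 kJ/min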